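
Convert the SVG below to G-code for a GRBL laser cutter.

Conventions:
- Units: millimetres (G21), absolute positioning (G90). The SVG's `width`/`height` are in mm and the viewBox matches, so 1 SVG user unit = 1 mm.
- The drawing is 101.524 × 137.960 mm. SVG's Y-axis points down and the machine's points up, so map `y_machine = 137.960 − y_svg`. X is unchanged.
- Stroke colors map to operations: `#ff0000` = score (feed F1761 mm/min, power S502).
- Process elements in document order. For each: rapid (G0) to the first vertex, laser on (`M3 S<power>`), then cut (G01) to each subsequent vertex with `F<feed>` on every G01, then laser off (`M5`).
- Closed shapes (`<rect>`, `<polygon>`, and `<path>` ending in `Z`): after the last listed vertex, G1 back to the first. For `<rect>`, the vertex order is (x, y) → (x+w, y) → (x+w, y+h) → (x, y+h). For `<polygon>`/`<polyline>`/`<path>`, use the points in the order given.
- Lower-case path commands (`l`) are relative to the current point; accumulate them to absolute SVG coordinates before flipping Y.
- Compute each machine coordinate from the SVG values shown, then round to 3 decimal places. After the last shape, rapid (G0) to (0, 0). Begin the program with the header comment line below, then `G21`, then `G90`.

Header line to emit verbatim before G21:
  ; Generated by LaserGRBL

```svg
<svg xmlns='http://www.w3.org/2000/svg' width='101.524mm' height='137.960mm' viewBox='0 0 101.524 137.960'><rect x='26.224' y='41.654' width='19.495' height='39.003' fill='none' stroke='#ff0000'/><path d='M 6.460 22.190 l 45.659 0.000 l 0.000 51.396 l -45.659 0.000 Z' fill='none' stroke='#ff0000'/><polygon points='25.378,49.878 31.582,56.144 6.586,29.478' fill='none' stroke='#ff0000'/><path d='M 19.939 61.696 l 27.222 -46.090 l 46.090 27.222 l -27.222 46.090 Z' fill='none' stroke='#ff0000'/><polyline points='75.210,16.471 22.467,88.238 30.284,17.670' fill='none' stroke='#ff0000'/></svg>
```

; Generated by LaserGRBL
G21
G90
G0 X26.224 Y96.306
M3 S502
G01 X45.719 Y96.306 F1761
G01 X45.719 Y57.303 F1761
G01 X26.224 Y57.303 F1761
G01 X26.224 Y96.306 F1761
M5
G0 X6.460 Y115.770
M3 S502
G01 X52.119 Y115.770 F1761
G01 X52.119 Y64.374 F1761
G01 X6.460 Y64.374 F1761
G01 X6.460 Y115.770 F1761
M5
G0 X25.378 Y88.082
M3 S502
G01 X31.582 Y81.816 F1761
G01 X6.586 Y108.482 F1761
G01 X25.378 Y88.082 F1761
M5
G0 X19.939 Y76.264
M3 S502
G01 X47.161 Y122.354 F1761
G01 X93.251 Y95.132 F1761
G01 X66.029 Y49.042 F1761
G01 X19.939 Y76.264 F1761
M5
G0 X75.210 Y121.489
M3 S502
G01 X22.467 Y49.722 F1761
G01 X30.284 Y120.290 F1761
M5
G0 X0.000 Y0.000

viewBox `0 0 101.524 137.960` with mm width/height → 1 unit = 1 mm. Flip: y_m = 137.960 − y_svg.

**Shape 1** — `<rect>` rectangle, stroke `#ff0000` → score (S502, F1761). Machine vertices: (26.224,96.306) → (45.719,96.306) → (45.719,57.303) → (26.224,57.303) → (26.224,96.306). Closed: final G1 returns to the first vertex.

**Shape 2** — `<path>` rectangle, stroke `#ff0000` → score (S502, F1761). Machine vertices: (6.460,115.770) → (52.119,115.770) → (52.119,64.374) → (6.460,64.374) → (6.460,115.770). Closed: final G1 returns to the first vertex.

**Shape 3** — `<polygon>` closed polygon, stroke `#ff0000` → score (S502, F1761). Machine vertices: (25.378,88.082) → (31.582,81.816) → (6.586,108.482) → (25.378,88.082). Closed: final G1 returns to the first vertex.

**Shape 4** — `<path>` regular polygon, stroke `#ff0000` → score (S502, F1761). Machine vertices: (19.939,76.264) → (47.161,122.354) → (93.251,95.132) → (66.029,49.042) → (19.939,76.264). Closed: final G1 returns to the first vertex.

**Shape 5** — `<polyline>` open polyline, stroke `#ff0000` → score (S502, F1761). Machine vertices: (75.210,121.489) → (22.467,49.722) → (30.284,120.290). Open path.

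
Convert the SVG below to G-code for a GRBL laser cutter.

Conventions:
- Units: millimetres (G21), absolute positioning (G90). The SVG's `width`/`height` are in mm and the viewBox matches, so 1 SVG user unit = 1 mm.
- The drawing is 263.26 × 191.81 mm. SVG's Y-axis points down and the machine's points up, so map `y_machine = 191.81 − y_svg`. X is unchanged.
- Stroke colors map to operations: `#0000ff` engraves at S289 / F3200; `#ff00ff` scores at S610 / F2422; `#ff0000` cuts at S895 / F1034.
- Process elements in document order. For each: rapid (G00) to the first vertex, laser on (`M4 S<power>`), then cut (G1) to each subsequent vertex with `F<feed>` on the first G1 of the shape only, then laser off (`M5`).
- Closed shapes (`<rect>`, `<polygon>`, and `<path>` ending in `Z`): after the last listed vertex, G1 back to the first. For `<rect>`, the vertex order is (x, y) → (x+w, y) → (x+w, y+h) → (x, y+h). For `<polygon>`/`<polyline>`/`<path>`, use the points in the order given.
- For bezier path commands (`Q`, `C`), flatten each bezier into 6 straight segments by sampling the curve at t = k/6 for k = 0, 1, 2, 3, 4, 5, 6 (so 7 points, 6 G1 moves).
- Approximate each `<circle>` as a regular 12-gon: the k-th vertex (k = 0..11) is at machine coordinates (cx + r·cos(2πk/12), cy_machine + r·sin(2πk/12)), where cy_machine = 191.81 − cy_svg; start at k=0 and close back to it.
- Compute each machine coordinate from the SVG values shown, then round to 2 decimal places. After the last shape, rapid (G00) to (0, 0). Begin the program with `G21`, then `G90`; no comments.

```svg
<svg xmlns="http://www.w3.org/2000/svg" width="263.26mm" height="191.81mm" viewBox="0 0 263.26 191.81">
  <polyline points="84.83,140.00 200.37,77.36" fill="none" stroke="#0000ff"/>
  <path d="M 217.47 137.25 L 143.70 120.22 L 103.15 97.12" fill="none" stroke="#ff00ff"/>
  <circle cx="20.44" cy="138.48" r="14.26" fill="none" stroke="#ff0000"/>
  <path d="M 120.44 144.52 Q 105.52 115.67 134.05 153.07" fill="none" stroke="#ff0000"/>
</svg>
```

G21
G90
G00 X84.83 Y51.81
M4 S289
G1 X200.37 Y114.45 F3200
M5
G00 X217.47 Y54.56
M4 S610
G1 X143.70 Y71.59 F2422
G1 X103.15 Y94.69
M5
G00 X34.70 Y53.33
M4 S895
G1 X32.79 Y60.46 F1034
G1 X27.57 Y65.68
G1 X20.44 Y67.59
G1 X13.31 Y65.68
G1 X8.09 Y60.46
G1 X6.18 Y53.33
G1 X8.09 Y46.20
G1 X13.31 Y40.98
G1 X20.44 Y39.07
G1 X27.57 Y40.98
G1 X32.79 Y46.20
G1 X34.70 Y53.33
M5
G00 X120.44 Y47.29
M4 S895
G1 X116.67 Y55.07 F1034
G1 X115.32 Y59.16
G1 X116.38 Y59.58
G1 X119.86 Y56.31
G1 X125.75 Y49.37
G1 X134.05 Y38.74
M5
G00 X0.00 Y0.00

1 u = 1 mm; y_m = 191.81 − y.

[1] `<polyline>` line segment, #0000ff→engrave S289 F3200: (84.83,51.81) → (200.37,114.45)

[2] `<path>` open polyline, #ff00ff→score S610 F2422: (217.47,54.56) → (143.70,71.59) → (103.15,94.69)

[3] `<circle>` circle, #ff0000→cut S895 F1034: (34.70,53.33) → (32.79,60.46) → (27.57,65.68) → (20.44,67.59) → (13.31,65.68) → (8.09,60.46) → (6.18,53.33) → (8.09,46.20) → (13.31,40.98) → (20.44,39.07) → (27.57,40.98) → (32.79,46.20) → (34.70,53.33) (closed)

[4] `<path>` quadratic bezier, #ff0000→cut S895 F1034: (120.44,47.29) → (116.67,55.07) → (115.32,59.16) → (116.38,59.58) → (119.86,56.31) → (125.75,49.37) → (134.05,38.74)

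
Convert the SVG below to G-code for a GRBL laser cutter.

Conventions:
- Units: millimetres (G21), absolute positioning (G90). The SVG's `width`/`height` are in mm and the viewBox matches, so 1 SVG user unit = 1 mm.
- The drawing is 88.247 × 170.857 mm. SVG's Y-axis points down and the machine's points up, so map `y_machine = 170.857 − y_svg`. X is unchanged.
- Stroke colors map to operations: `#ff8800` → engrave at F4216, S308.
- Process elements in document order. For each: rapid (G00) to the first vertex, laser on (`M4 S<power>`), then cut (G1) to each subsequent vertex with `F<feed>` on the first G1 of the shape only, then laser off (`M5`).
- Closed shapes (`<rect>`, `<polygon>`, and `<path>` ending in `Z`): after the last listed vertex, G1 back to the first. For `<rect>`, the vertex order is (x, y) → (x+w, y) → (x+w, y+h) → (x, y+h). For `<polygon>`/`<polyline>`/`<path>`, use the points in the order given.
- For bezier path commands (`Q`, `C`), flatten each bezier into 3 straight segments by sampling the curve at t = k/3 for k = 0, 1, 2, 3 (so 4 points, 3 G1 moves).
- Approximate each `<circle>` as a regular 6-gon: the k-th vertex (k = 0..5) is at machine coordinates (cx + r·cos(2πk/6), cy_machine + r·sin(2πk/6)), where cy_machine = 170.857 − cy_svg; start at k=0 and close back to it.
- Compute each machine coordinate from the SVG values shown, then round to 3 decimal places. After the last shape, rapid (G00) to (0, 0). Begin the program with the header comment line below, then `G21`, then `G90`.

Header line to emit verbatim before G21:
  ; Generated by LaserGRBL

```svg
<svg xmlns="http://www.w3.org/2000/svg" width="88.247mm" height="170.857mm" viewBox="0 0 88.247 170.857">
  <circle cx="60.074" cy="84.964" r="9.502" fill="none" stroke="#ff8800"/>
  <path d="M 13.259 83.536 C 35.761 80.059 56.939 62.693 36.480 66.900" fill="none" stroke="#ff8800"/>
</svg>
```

; Generated by LaserGRBL
G21
G90
G00 X69.576 Y85.893
M4 S308
G1 X64.825 Y94.122 F4216
G1 X55.323 Y94.122
G1 X50.572 Y85.893
G1 X55.323 Y77.664
G1 X64.825 Y77.664
G1 X69.576 Y85.893
M5
G00 X13.259 Y87.321
M4 S308
G1 X33.827 Y94.114 F4216
G1 X44.553 Y102.286
G1 X36.480 Y103.957
M5
G00 X0.000 Y0.000

Since the viewBox matches the mm dimensions, user units are millimetres directly. The only transform is the Y-flip y_m = 170.857 − y_svg.

Shape 1 is a circle drawn with `<circle>`. Its stroke #ff8800 means engrave at S308, F4216. After flipping Y the toolpath is (69.576,85.893) → (64.825,94.122) → (55.323,94.122) → (50.572,85.893) → (55.323,77.664) → (64.825,77.664) → (69.576,85.893), returning to the start.

Shape 2 is a cubic bezier drawn with `<path>`. Its stroke #ff8800 means engrave at S308, F4216. After flipping Y the toolpath is (13.259,87.321) → (33.827,94.114) → (44.553,102.286) → (36.480,103.957).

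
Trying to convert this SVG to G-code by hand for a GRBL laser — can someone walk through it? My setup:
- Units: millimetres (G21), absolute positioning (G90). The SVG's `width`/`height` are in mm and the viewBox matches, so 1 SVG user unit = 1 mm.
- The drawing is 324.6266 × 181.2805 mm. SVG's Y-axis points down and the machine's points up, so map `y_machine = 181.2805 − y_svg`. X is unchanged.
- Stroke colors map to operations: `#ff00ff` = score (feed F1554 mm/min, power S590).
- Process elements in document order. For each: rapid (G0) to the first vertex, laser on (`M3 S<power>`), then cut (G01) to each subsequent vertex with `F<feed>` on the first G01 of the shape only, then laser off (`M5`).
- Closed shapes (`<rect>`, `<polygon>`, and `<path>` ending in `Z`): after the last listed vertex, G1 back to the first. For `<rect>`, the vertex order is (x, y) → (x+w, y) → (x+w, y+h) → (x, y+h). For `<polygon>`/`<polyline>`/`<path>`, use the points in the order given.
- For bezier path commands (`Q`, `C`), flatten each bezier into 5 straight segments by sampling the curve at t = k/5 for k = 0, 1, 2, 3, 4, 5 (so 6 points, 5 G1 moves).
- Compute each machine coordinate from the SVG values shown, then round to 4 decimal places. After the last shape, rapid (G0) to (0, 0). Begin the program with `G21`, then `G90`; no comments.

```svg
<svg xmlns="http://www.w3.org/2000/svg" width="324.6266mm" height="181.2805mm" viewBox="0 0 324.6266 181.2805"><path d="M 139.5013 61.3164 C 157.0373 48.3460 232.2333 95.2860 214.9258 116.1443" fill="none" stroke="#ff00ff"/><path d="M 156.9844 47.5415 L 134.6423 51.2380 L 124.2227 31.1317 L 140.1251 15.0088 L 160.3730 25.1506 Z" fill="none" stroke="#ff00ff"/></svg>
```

G21
G90
G0 X139.5013 Y119.9641
M3 S590
G01 X155.7408 Y121.2450 F1554
G01 X178.6108 Y112.2751
G01 X200.9036 Y97.1819
G01 X215.4112 Y80.0930
G01 X214.9258 Y65.1362
M5
G0 X156.9844 Y133.7390
M3 S590
G01 X134.6423 Y130.0425 F1554
G01 X124.2227 Y150.1488
G01 X140.1251 Y166.2717
G01 X160.3730 Y156.1299
G01 X156.9844 Y133.7390
M5
G0 X0.0000 Y0.0000

1 u = 1 mm; y_m = 181.2805 − y.

[1] `<path>` cubic bezier, #ff00ff→score S590 F1554: (139.5013,119.9641) → (155.7408,121.2450) → (178.6108,112.2751) → (200.9036,97.1819) → (215.4112,80.0930) → (214.9258,65.1362)

[2] `<path>` regular polygon, #ff00ff→score S590 F1554: (156.9844,133.7390) → (134.6423,130.0425) → (124.2227,150.1488) → (140.1251,166.2717) → (160.3730,156.1299) → (156.9844,133.7390) (closed)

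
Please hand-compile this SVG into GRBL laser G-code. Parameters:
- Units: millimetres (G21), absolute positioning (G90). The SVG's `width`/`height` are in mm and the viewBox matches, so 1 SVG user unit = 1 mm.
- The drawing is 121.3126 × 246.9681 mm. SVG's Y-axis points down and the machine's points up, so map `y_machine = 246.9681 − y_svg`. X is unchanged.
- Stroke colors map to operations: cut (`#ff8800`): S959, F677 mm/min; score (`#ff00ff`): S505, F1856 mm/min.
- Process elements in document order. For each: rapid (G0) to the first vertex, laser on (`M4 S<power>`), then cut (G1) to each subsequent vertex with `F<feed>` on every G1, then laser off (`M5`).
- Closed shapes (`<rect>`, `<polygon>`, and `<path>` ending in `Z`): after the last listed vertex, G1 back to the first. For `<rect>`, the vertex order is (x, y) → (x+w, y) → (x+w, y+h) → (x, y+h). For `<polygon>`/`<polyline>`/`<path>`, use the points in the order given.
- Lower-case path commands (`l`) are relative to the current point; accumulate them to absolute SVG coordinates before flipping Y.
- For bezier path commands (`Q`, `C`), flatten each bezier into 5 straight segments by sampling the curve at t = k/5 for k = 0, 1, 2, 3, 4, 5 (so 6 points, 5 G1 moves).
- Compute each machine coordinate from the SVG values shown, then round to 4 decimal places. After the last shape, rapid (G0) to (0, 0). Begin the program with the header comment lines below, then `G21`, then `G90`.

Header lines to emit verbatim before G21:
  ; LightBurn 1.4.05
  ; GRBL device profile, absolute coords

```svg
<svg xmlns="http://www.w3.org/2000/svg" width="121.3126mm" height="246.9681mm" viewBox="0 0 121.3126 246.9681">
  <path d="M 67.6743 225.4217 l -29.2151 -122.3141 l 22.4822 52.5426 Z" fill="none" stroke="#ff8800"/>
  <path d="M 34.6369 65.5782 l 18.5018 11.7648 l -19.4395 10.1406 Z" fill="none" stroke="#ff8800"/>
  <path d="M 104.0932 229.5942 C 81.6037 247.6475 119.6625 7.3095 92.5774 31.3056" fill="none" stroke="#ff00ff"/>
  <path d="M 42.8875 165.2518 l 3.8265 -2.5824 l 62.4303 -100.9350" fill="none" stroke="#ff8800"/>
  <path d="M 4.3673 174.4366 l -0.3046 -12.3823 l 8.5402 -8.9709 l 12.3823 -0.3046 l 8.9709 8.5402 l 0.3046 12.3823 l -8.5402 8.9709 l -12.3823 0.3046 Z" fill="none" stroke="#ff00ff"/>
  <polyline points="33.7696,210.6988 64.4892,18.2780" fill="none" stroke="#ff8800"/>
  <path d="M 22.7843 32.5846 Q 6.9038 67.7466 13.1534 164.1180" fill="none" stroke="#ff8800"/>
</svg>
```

Since the viewBox matches the mm dimensions, user units are millimetres directly. The only transform is the Y-flip y_m = 246.9681 − y_svg.

Shape 1 is a closed polygon drawn with `<path>`. Its stroke #ff8800 means cut at S959, F677. After flipping Y the toolpath is (67.6743,21.5464) → (38.4592,143.8605) → (60.9414,91.3179) → (67.6743,21.5464), returning to the start.

Shape 2 is a regular polygon drawn with `<path>`. Its stroke #ff8800 means cut at S959, F677. After flipping Y the toolpath is (34.6369,181.3899) → (53.1387,169.6251) → (33.6992,159.4845) → (34.6369,181.3899), returning to the start.

Shape 3 is a cubic bezier drawn with `<path>`. Its stroke #ff00ff means score at S505, F1856. After flipping Y the toolpath is (104.0932,17.3739) → (96.8598,33.3671) → (98.1247,86.2833) → (101.8547,151.0319) → (102.0167,202.5219) → (92.5774,215.6625).

Shape 4 is a open polyline drawn with `<path>`. Its stroke #ff8800 means cut at S959, F677. After flipping Y the toolpath is (42.8875,81.7163) → (46.7140,84.2987) → (109.1443,185.2337).

Shape 5 is a regular polygon drawn with `<path>`. Its stroke #ff00ff means score at S505, F1856. After flipping Y the toolpath is (4.3673,72.5315) → (4.0627,84.9138) → (12.6029,93.8847) → (24.9852,94.1893) → (33.9561,85.6491) → (34.2607,73.2668) → (25.7205,64.2959) → (13.3382,63.9913) → (4.3673,72.5315), returning to the start.

Shape 6 is a line segment drawn with `<polyline>`. Its stroke #ff8800 means cut at S959, F677. After flipping Y the toolpath is (33.7696,36.2693) → (64.4892,228.6901).

Shape 7 is a quadratic bezier drawn with `<path>`. Its stroke #ff8800 means cut at S959, F677. After flipping Y the toolpath is (22.7843,214.3835) → (17.3173,197.8703) → (13.6207,176.4604) → (11.6945,150.1537) → (11.5388,118.9503) → (13.1534,82.8501).

; LightBurn 1.4.05
; GRBL device profile, absolute coords
G21
G90
G0 X67.6743 Y21.5464
M4 S959
G1 X38.4592 Y143.8605 F677
G1 X60.9414 Y91.3179 F677
G1 X67.6743 Y21.5464 F677
M5
G0 X34.6369 Y181.3899
M4 S959
G1 X53.1387 Y169.6251 F677
G1 X33.6992 Y159.4845 F677
G1 X34.6369 Y181.3899 F677
M5
G0 X104.0932 Y17.3739
M4 S505
G1 X96.8598 Y33.3671 F1856
G1 X98.1247 Y86.2833 F1856
G1 X101.8547 Y151.0319 F1856
G1 X102.0167 Y202.5219 F1856
G1 X92.5774 Y215.6625 F1856
M5
G0 X42.8875 Y81.7163
M4 S959
G1 X46.7140 Y84.2987 F677
G1 X109.1443 Y185.2337 F677
M5
G0 X4.3673 Y72.5315
M4 S505
G1 X4.0627 Y84.9138 F1856
G1 X12.6029 Y93.8847 F1856
G1 X24.9852 Y94.1893 F1856
G1 X33.9561 Y85.6491 F1856
G1 X34.2607 Y73.2668 F1856
G1 X25.7205 Y64.2959 F1856
G1 X13.3382 Y63.9913 F1856
G1 X4.3673 Y72.5315 F1856
M5
G0 X33.7696 Y36.2693
M4 S959
G1 X64.4892 Y228.6901 F677
M5
G0 X22.7843 Y214.3835
M4 S959
G1 X17.3173 Y197.8703 F677
G1 X13.6207 Y176.4604 F677
G1 X11.6945 Y150.1537 F677
G1 X11.5388 Y118.9503 F677
G1 X13.1534 Y82.8501 F677
M5
G0 X0.0000 Y0.0000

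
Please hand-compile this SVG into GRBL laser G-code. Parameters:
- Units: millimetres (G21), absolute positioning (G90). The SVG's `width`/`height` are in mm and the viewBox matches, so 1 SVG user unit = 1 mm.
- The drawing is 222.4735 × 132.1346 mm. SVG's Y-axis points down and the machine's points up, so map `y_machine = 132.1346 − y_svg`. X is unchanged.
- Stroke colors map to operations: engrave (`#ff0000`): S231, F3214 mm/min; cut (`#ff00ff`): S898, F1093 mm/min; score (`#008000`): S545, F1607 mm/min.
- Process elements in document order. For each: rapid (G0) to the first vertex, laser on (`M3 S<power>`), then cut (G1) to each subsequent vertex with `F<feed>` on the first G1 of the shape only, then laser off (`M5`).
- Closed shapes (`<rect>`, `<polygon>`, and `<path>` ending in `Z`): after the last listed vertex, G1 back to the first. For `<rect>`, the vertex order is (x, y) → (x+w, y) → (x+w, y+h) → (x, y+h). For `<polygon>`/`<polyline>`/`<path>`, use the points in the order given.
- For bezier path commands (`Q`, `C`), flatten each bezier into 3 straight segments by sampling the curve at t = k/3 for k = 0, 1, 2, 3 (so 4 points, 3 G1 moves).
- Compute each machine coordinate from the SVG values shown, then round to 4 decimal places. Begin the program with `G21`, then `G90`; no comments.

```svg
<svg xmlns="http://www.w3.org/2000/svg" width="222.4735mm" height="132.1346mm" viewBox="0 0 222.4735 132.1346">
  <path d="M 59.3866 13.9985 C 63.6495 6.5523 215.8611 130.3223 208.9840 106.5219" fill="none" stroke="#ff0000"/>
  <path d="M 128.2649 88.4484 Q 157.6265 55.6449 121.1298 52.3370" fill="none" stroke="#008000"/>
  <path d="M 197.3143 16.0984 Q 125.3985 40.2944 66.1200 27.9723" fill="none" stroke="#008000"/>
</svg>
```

1 u = 1 mm; y_m = 132.1346 − y.

[1] `<path>` cubic bezier, #ff0000→engrave S231 F3214: (59.3866,118.1361) → (101.5940,92.1690) → (174.2033,40.6770) → (208.9840,25.6127)

[2] `<path>` quadratic bezier, #008000→score S545 F1607: (128.2649,43.6862) → (140.5217,62.2779) → (138.1433,74.3150) → (121.1298,79.7976)

[3] `<path>` quadratic bezier, #008000→score S545 F1607: (197.3143,116.0362) → (150.7746,103.9631) → (107.0431,100.0051) → (66.1200,104.1623)

G21
G90
G0 X59.3866 Y118.1361
M3 S231
G1 X101.5940 Y92.1690 F3214
G1 X174.2033 Y40.6770
G1 X208.9840 Y25.6127
M5
G0 X128.2649 Y43.6862
M3 S545
G1 X140.5217 Y62.2779 F1607
G1 X138.1433 Y74.3150
G1 X121.1298 Y79.7976
M5
G0 X197.3143 Y116.0362
M3 S545
G1 X150.7746 Y103.9631 F1607
G1 X107.0431 Y100.0051
G1 X66.1200 Y104.1623
M5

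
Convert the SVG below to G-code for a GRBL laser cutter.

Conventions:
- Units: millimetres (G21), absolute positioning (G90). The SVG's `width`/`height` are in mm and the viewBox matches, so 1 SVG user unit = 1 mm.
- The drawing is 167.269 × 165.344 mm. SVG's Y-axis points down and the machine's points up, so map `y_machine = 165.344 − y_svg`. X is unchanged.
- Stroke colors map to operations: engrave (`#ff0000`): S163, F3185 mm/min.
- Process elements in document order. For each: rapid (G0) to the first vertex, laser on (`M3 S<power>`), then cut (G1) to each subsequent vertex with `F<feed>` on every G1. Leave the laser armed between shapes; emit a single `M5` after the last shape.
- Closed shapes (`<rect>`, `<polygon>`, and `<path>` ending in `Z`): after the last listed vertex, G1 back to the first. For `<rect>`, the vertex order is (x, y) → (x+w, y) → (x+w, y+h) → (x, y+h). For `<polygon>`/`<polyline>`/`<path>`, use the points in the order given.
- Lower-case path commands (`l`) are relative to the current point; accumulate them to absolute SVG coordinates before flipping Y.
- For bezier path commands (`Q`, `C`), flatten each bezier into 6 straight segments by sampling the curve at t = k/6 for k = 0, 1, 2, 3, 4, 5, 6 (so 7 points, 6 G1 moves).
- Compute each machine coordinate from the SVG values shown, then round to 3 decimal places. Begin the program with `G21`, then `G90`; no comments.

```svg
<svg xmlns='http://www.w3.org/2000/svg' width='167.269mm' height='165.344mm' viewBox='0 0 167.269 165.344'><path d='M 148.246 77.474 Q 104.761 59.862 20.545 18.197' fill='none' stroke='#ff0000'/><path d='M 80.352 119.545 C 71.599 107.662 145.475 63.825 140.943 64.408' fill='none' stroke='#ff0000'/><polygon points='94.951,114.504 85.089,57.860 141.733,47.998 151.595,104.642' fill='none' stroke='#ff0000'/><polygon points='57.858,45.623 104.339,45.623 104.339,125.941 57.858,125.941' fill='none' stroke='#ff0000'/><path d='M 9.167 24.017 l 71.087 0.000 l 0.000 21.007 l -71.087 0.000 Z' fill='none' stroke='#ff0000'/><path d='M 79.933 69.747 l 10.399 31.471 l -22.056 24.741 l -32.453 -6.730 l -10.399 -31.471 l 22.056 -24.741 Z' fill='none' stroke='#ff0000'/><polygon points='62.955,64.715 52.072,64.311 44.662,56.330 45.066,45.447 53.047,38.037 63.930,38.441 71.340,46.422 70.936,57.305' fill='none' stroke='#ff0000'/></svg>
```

G21
G90
G0 X148.246 Y87.870
M3 S163
G1 X132.620 Y94.409 F3185
G1 X114.730 Y102.284 F3185
G1 X94.578 Y111.495 F3185
G1 X72.163 Y122.043 F3185
G1 X47.486 Y133.927 F3185
G1 X20.545 Y147.147 F3185
G0 X80.352 Y45.799
M3 S163
G1 X82.116 Y54.050 F3185
G1 X93.178 Y65.505 F3185
G1 X109.065 Y78.042 F3185
G1 X125.303 Y89.541 F3185
G1 X137.421 Y97.879 F3185
G1 X140.943 Y100.936 F3185
G0 X94.951 Y50.840
M3 S163
G1 X85.089 Y107.484 F3185
G1 X141.733 Y117.346 F3185
G1 X151.595 Y60.702 F3185
G1 X94.951 Y50.840 F3185
G0 X57.858 Y119.721
M3 S163
G1 X104.339 Y119.721 F3185
G1 X104.339 Y39.403 F3185
G1 X57.858 Y39.403 F3185
G1 X57.858 Y119.721 F3185
G0 X9.167 Y141.327
M3 S163
G1 X80.254 Y141.327 F3185
G1 X80.254 Y120.320 F3185
G1 X9.167 Y120.320 F3185
G1 X9.167 Y141.327 F3185
G0 X79.933 Y95.597
M3 S163
G1 X90.332 Y64.126 F3185
G1 X68.276 Y39.385 F3185
G1 X35.823 Y46.115 F3185
G1 X25.424 Y77.586 F3185
G1 X47.480 Y102.327 F3185
G1 X79.933 Y95.597 F3185
G0 X62.955 Y100.629
M3 S163
G1 X52.072 Y101.033 F3185
G1 X44.662 Y109.014 F3185
G1 X45.066 Y119.897 F3185
G1 X53.047 Y127.307 F3185
G1 X63.930 Y126.903 F3185
G1 X71.340 Y118.922 F3185
G1 X70.936 Y108.039 F3185
G1 X62.955 Y100.629 F3185
M5

viewBox `0 0 167.269 165.344` with mm width/height → 1 unit = 1 mm. Flip: y_m = 165.344 − y_svg.

**Shape 1** — `<path>` quadratic bezier, stroke `#ff0000` → engrave (S163, F3185). Control points (SVG): P0=(148.246,77.474), P1=(104.761,59.862), P2=(20.545,18.197); sampled at t=k/6. Machine vertices: (148.246,87.870) → (132.620,94.409) → (114.730,102.284) → (94.578,111.495) → (72.163,122.043) → (47.486,133.927) → (20.545,147.147). Open path.

**Shape 2** — `<path>` cubic bezier, stroke `#ff0000` → engrave (S163, F3185). Control points (SVG): P0=(80.352,119.545), P1=(71.599,107.662), P2=(145.475,63.825), P3=(140.943,64.408); sampled at t=k/6. Machine vertices: (80.352,45.799) → (82.116,54.050) → (93.178,65.505) → (109.065,78.042) → (125.303,89.541) → (137.421,97.879) → (140.943,100.936). Open path.

**Shape 3** — `<polygon>` regular polygon, stroke `#ff0000` → engrave (S163, F3185). Machine vertices: (94.951,50.840) → (85.089,107.484) → (141.733,117.346) → (151.595,60.702) → (94.951,50.840). Closed: final G1 returns to the first vertex.

**Shape 4** — `<polygon>` rectangle, stroke `#ff0000` → engrave (S163, F3185). Machine vertices: (57.858,119.721) → (104.339,119.721) → (104.339,39.403) → (57.858,39.403) → (57.858,119.721). Closed: final G1 returns to the first vertex.

**Shape 5** — `<path>` rectangle, stroke `#ff0000` → engrave (S163, F3185). Machine vertices: (9.167,141.327) → (80.254,141.327) → (80.254,120.320) → (9.167,120.320) → (9.167,141.327). Closed: final G1 returns to the first vertex.

**Shape 6** — `<path>` regular polygon, stroke `#ff0000` → engrave (S163, F3185). Machine vertices: (79.933,95.597) → (90.332,64.126) → (68.276,39.385) → (35.823,46.115) → (25.424,77.586) → (47.480,102.327) → (79.933,95.597). Closed: final G1 returns to the first vertex.

**Shape 7** — `<polygon>` regular polygon, stroke `#ff0000` → engrave (S163, F3185). Machine vertices: (62.955,100.629) → (52.072,101.033) → (44.662,109.014) → (45.066,119.897) → (53.047,127.307) → (63.930,126.903) → (71.340,118.922) → (70.936,108.039) → (62.955,100.629). Closed: final G1 returns to the first vertex.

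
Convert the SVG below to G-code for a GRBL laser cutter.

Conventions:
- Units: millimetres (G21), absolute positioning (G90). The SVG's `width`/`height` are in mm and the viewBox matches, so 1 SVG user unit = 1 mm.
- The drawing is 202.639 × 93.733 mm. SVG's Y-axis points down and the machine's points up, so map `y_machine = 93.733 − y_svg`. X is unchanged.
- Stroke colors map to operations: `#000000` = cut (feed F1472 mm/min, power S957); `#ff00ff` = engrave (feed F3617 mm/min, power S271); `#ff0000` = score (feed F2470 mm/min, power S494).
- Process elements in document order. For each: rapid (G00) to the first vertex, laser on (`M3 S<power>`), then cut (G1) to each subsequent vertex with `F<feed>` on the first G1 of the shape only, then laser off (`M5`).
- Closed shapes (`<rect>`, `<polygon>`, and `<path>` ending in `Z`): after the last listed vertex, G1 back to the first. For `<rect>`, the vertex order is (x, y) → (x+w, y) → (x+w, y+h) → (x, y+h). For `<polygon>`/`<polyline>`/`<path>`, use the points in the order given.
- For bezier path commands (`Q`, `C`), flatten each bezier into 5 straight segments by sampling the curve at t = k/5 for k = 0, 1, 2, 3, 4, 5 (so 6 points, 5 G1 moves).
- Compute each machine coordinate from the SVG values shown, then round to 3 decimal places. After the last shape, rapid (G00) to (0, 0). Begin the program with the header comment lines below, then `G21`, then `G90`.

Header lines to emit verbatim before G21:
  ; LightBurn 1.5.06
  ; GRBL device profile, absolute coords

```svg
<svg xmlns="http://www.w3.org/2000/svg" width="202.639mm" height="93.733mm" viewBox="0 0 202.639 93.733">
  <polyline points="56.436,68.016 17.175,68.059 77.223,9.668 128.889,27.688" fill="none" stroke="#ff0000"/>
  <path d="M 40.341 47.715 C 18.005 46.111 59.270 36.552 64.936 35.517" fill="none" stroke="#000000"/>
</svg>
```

; LightBurn 1.5.06
; GRBL device profile, absolute coords
G21
G90
G00 X56.436 Y25.717
M3 S494
G1 X17.175 Y25.674 F2470
G1 X77.223 Y84.065
G1 X128.889 Y66.045
M5
G00 X40.341 Y46.018
M3 S957
G1 X33.778 Y47.803 F1472
G1 X37.717 Y50.707
G1 X47.398 Y53.937
G1 X58.058 Y56.704
G1 X64.936 Y58.216
M5
G00 X0.000 Y0.000

viewBox `0 0 202.639 93.733` with mm width/height → 1 unit = 1 mm. Flip: y_m = 93.733 − y_svg.

**Shape 1** — `<polyline>` open polyline, stroke `#ff0000` → score (S494, F2470). Machine vertices: (56.436,25.717) → (17.175,25.674) → (77.223,84.065) → (128.889,66.045). Open path.

**Shape 2** — `<path>` cubic bezier, stroke `#000000` → cut (S957, F1472). Control points (SVG): P0=(40.341,47.715), P1=(18.005,46.111), P2=(59.270,36.552), P3=(64.936,35.517); sampled at t=k/5. Machine vertices: (40.341,46.018) → (33.778,47.803) → (37.717,50.707) → (47.398,53.937) → (58.058,56.704) → (64.936,58.216). Open path.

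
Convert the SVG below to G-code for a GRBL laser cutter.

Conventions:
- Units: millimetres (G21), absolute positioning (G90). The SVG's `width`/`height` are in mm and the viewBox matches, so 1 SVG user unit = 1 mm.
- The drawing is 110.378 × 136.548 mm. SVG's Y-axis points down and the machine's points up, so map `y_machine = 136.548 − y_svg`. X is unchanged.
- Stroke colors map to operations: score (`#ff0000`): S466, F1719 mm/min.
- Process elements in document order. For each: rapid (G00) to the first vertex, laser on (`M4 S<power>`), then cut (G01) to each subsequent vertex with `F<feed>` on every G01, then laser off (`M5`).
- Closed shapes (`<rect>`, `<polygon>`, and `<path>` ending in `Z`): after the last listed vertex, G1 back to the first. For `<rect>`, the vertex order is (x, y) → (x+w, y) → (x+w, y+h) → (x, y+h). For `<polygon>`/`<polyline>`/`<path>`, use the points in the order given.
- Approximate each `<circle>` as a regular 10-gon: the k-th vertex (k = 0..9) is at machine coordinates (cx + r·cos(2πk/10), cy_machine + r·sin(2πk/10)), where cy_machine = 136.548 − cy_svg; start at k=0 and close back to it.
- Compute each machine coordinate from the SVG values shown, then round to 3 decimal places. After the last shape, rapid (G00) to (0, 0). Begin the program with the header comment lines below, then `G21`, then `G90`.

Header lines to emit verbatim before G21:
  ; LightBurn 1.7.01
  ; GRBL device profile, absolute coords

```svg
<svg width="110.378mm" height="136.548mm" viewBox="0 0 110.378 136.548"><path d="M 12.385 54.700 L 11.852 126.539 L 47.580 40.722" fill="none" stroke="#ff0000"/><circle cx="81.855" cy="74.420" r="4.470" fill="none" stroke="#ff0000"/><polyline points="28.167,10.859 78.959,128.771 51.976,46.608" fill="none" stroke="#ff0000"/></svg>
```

; LightBurn 1.7.01
; GRBL device profile, absolute coords
G21
G90
G00 X12.385 Y81.848
M4 S466
G01 X11.852 Y10.009 F1719
G01 X47.580 Y95.826 F1719
M5
G00 X86.325 Y62.128
M4 S466
G01 X85.471 Y64.755 F1719
G01 X83.236 Y66.379 F1719
G01 X80.474 Y66.379 F1719
G01 X78.239 Y64.755 F1719
G01 X77.385 Y62.128 F1719
G01 X78.239 Y59.501 F1719
G01 X80.474 Y57.877 F1719
G01 X83.236 Y57.877 F1719
G01 X85.471 Y59.501 F1719
G01 X86.325 Y62.128 F1719
M5
G00 X28.167 Y125.689
M4 S466
G01 X78.959 Y7.777 F1719
G01 X51.976 Y89.940 F1719
M5
G00 X0.000 Y0.000

viewBox `0 0 110.378 136.548` with mm width/height → 1 unit = 1 mm. Flip: y_m = 136.548 − y_svg.

**Shape 1** — `<path>` open polyline, stroke `#ff0000` → score (S466, F1719). Machine vertices: (12.385,81.848) → (11.852,10.009) → (47.580,95.826). Open path.

**Shape 2** — `<circle>` circle, stroke `#ff0000` → score (S466, F1719). Machine vertices: (86.325,62.128) → (85.471,64.755) → (83.236,66.379) → (80.474,66.379) → (78.239,64.755) → (77.385,62.128) → (78.239,59.501) → (80.474,57.877) → (83.236,57.877) → (85.471,59.501) → (86.325,62.128). Closed: final G1 returns to the first vertex.

**Shape 3** — `<polyline>` open polyline, stroke `#ff0000` → score (S466, F1719). Machine vertices: (28.167,125.689) → (78.959,7.777) → (51.976,89.940). Open path.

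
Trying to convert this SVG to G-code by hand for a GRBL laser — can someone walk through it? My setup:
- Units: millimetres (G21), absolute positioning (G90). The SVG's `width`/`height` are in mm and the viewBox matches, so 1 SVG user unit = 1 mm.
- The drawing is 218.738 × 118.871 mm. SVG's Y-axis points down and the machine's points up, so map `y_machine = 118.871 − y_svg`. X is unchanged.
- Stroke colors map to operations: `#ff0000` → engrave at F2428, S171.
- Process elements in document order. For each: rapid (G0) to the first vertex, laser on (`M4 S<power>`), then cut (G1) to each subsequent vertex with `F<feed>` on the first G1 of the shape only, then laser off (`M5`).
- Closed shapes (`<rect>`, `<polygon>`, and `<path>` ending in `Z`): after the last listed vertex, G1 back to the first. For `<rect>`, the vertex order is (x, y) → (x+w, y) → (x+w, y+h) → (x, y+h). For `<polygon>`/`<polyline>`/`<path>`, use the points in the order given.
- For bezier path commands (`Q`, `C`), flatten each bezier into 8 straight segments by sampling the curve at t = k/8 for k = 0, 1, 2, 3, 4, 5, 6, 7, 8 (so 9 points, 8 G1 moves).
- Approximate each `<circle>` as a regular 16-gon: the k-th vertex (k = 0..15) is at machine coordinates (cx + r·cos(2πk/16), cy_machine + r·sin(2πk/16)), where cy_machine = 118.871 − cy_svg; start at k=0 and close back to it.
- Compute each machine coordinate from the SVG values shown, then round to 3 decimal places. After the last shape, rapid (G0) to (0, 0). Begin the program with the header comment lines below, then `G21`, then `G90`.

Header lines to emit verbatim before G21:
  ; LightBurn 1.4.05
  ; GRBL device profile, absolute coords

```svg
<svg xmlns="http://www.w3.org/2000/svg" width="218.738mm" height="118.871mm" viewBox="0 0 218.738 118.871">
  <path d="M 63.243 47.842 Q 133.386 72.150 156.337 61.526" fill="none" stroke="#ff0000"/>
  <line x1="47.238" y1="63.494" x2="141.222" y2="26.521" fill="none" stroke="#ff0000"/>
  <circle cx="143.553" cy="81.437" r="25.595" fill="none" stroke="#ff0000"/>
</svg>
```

; LightBurn 1.4.05
; GRBL device profile, absolute coords
G21
G90
G0 X63.243 Y71.029
M4 S171
G1 X80.041 Y65.498 F2428
G1 X95.365 Y61.058
G1 X109.214 Y57.710
G1 X121.588 Y55.454
G1 X132.487 Y54.289
G1 X141.912 Y54.216
G1 X149.862 Y55.235
G1 X156.337 Y57.345
M5
G0 X47.238 Y55.377
M4 S171
G1 X141.222 Y92.350 F2428
M5
G0 X169.148 Y37.434
M4 S171
G1 X167.200 Y47.229 F2428
G1 X161.651 Y55.532
G1 X153.348 Y61.081
G1 X143.553 Y63.029
G1 X133.758 Y61.081
G1 X125.455 Y55.532
G1 X119.906 Y47.229
G1 X117.958 Y37.434
G1 X119.906 Y27.639
G1 X125.455 Y19.336
G1 X133.758 Y13.787
G1 X143.553 Y11.839
G1 X153.348 Y13.787
G1 X161.651 Y19.336
G1 X167.200 Y27.639
G1 X169.148 Y37.434
M5
G0 X0.000 Y0.000

1 u = 1 mm; y_m = 118.871 − y.

[1] `<path>` quadratic bezier, #ff0000→engrave S171 F2428: (63.243,71.029) → (80.041,65.498) → (95.365,61.058) → (109.214,57.710) → (121.588,55.454) → (132.487,54.289) → (141.912,54.216) → (149.862,55.235) → (156.337,57.345)

[2] `<line>` line segment, #ff0000→engrave S171 F2428: (47.238,55.377) → (141.222,92.350)

[3] `<circle>` circle, #ff0000→engrave S171 F2428: (169.148,37.434) → (167.200,47.229) → (161.651,55.532) → (153.348,61.081) → (143.553,63.029) → (133.758,61.081) → (125.455,55.532) → (119.906,47.229) → (117.958,37.434) → (119.906,27.639) → (125.455,19.336) → (133.758,13.787) → (143.553,11.839) → (153.348,13.787) → (161.651,19.336) → (167.200,27.639) → (169.148,37.434) (closed)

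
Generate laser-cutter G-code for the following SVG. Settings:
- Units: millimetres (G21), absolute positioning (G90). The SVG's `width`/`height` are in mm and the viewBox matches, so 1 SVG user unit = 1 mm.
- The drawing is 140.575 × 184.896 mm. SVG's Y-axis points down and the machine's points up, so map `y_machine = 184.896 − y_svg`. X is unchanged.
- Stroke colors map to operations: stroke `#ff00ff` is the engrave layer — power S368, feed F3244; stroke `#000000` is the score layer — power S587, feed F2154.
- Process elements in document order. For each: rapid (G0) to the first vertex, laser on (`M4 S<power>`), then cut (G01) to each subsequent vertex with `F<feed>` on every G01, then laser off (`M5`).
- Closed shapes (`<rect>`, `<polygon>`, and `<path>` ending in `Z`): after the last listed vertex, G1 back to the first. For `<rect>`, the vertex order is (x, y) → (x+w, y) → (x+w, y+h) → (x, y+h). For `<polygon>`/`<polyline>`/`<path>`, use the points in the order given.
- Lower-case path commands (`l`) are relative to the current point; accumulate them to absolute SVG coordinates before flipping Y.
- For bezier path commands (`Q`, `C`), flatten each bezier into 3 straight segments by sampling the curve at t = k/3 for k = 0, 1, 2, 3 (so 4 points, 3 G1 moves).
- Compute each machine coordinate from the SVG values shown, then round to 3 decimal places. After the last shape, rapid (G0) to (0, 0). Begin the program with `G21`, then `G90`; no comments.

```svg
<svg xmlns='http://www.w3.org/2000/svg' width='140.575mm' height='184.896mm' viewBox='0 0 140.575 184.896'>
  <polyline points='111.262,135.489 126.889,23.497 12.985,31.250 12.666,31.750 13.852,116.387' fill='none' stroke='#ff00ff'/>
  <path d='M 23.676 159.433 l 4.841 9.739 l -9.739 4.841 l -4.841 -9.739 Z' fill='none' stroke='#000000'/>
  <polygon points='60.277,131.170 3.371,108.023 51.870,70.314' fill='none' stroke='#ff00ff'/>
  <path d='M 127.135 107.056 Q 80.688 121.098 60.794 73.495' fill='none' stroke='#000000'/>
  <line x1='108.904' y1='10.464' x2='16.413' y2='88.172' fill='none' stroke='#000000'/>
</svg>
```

G21
G90
G0 X111.262 Y49.407
M4 S368
G01 X126.889 Y161.399 F3244
G01 X12.985 Y153.646 F3244
G01 X12.666 Y153.146 F3244
G01 X13.852 Y68.509 F3244
M5
G0 X23.676 Y25.463
M4 S587
G01 X28.517 Y15.724 F2154
G01 X18.778 Y10.883 F2154
G01 X13.937 Y20.622 F2154
G01 X23.676 Y25.463 F2154
M5
G0 X60.277 Y53.726
M4 S368
G01 X3.371 Y76.873 F3244
G01 X51.870 Y114.582 F3244
G01 X60.277 Y53.726 F3244
M5
G0 X127.135 Y77.840
M4 S587
G01 X99.121 Y75.328 F2154
G01 X77.007 Y86.515 F2154
G01 X60.794 Y111.401 F2154
M5
G0 X108.904 Y174.432
M4 S587
G01 X16.413 Y96.724 F2154
M5
G0 X0.000 Y0.000

1 u = 1 mm; y_m = 184.896 − y.

[1] `<polyline>` open polyline, #ff00ff→engrave S368 F3244: (111.262,49.407) → (126.889,161.399) → (12.985,153.646) → (12.666,153.146) → (13.852,68.509)

[2] `<path>` regular polygon, #000000→score S587 F2154: (23.676,25.463) → (28.517,15.724) → (18.778,10.883) → (13.937,20.622) → (23.676,25.463) (closed)

[3] `<polygon>` regular polygon, #ff00ff→engrave S368 F3244: (60.277,53.726) → (3.371,76.873) → (51.870,114.582) → (60.277,53.726) (closed)

[4] `<path>` quadratic bezier, #000000→score S587 F2154: (127.135,77.840) → (99.121,75.328) → (77.007,86.515) → (60.794,111.401)

[5] `<line>` line segment, #000000→score S587 F2154: (108.904,174.432) → (16.413,96.724)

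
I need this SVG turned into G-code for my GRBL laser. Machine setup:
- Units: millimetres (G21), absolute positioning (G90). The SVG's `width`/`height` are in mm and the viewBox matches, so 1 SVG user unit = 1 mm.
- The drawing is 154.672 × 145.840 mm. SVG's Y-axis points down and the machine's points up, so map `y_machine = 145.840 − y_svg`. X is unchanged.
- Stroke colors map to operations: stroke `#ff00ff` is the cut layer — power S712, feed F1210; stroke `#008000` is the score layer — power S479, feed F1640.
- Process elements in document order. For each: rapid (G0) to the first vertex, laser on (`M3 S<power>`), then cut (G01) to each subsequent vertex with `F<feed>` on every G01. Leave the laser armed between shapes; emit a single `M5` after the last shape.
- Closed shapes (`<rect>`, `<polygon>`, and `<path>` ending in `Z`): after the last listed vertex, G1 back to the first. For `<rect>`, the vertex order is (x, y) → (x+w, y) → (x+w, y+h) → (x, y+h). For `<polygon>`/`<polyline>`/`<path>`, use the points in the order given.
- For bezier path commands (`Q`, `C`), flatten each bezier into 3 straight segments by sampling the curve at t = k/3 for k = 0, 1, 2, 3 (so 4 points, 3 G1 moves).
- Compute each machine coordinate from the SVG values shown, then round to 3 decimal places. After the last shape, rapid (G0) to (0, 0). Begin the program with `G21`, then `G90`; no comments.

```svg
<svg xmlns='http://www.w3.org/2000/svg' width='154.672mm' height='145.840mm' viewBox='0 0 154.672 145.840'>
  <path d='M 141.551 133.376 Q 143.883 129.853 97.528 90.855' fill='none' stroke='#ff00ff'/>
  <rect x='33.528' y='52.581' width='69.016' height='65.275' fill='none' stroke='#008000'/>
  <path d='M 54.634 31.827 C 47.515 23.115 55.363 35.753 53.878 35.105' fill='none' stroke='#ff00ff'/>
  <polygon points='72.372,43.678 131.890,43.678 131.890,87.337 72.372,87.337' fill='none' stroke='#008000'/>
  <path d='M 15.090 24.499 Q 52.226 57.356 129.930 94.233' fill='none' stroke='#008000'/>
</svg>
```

viewBox `0 0 154.672 145.840` with mm width/height → 1 unit = 1 mm. Flip: y_m = 145.840 − y_svg.

**Shape 1** — `<path>` quadratic bezier, stroke `#ff00ff` → cut (S712, F1210). Control points (SVG): P0=(141.551,133.376), P1=(143.883,129.853), P2=(97.528,90.855); sampled at t=k/3. Machine vertices: (141.551,12.464) → (137.696,18.754) → (123.022,32.928) → (97.528,54.985). Open path.

**Shape 2** — `<rect>` rectangle, stroke `#008000` → score (S479, F1640). Machine vertices: (33.528,93.259) → (102.544,93.259) → (102.544,27.984) → (33.528,27.984) → (33.528,93.259). Closed: final G1 returns to the first vertex.

**Shape 3** — `<path>` cubic bezier, stroke `#ff00ff` → cut (S712, F1210). Control points (SVG): P0=(54.634,31.827), P1=(47.515,23.115), P2=(55.363,35.753), P3=(53.878,35.105); sampled at t=k/3. Machine vertices: (54.634,114.013) → (51.604,116.891) → (53.152,113.233) → (53.878,110.735). Open path.

**Shape 4** — `<polygon>` rectangle, stroke `#008000` → score (S479, F1640). Machine vertices: (72.372,102.162) → (131.890,102.162) → (131.890,58.503) → (72.372,58.503) → (72.372,102.162). Closed: final G1 returns to the first vertex.

**Shape 5** — `<path>` quadratic bezier, stroke `#008000` → score (S479, F1640). Control points (SVG): P0=(15.090,24.499), P1=(52.226,57.356), P2=(129.930,94.233); sampled at t=k/3. Machine vertices: (15.090,121.341) → (44.355,98.990) → (82.635,75.745) → (129.930,51.607). Open path.

G21
G90
G0 X141.551 Y12.464
M3 S712
G01 X137.696 Y18.754 F1210
G01 X123.022 Y32.928 F1210
G01 X97.528 Y54.985 F1210
G0 X33.528 Y93.259
M3 S479
G01 X102.544 Y93.259 F1640
G01 X102.544 Y27.984 F1640
G01 X33.528 Y27.984 F1640
G01 X33.528 Y93.259 F1640
G0 X54.634 Y114.013
M3 S712
G01 X51.604 Y116.891 F1210
G01 X53.152 Y113.233 F1210
G01 X53.878 Y110.735 F1210
G0 X72.372 Y102.162
M3 S479
G01 X131.890 Y102.162 F1640
G01 X131.890 Y58.503 F1640
G01 X72.372 Y58.503 F1640
G01 X72.372 Y102.162 F1640
G0 X15.090 Y121.341
M3 S479
G01 X44.355 Y98.990 F1640
G01 X82.635 Y75.745 F1640
G01 X129.930 Y51.607 F1640
M5
G0 X0.000 Y0.000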